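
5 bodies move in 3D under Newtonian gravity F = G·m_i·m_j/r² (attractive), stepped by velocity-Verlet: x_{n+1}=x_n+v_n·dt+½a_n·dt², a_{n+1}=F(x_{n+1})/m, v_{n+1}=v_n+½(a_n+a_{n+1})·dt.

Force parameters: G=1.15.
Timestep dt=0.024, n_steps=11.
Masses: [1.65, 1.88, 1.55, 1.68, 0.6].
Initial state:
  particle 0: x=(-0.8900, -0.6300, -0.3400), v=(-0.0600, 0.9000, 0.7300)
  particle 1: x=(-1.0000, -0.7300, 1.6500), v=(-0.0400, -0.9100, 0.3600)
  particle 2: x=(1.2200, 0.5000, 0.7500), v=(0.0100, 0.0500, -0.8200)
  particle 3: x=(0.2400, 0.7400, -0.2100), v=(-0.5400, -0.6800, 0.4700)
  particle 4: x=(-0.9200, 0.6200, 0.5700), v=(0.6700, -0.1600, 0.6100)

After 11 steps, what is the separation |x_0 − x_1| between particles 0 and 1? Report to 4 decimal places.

step 0: x0=(-0.8900, -0.6300, -0.3400) x1=(-1.0000, -0.7300, 1.6500) x2=(1.2200, 0.5000, 0.7500) x3=(0.2400, 0.7400, -0.2100) x4=(-0.9200, 0.6200, 0.5700)
step 1: x0=(-0.8913, -0.6082, -0.3222) x1=(-1.0009, -0.7517, 1.6584) x2=(1.2199, 0.5012, 0.7301) x3=(0.2270, 0.7234, -0.1984) x4=(-0.9036, 0.6158, 0.5845)
step 2: x0=(-0.8922, -0.5859, -0.3040) x1=(-1.0015, -0.7731, 1.6663) x2=(1.2189, 0.5023, 0.7098) x3=(0.2139, 0.7064, -0.1863) x4=(-0.8865, 0.6110, 0.5986)
step 3: x0=(-0.8928, -0.5631, -0.2852) x1=(-1.0019, -0.7943, 1.6736) x2=(1.2172, 0.5034, 0.6891) x3=(0.2007, 0.6889, -0.1736) x4=(-0.8687, 0.6055, 0.6124)
step 4: x0=(-0.8930, -0.5399, -0.2659) x1=(-1.0022, -0.8152, 1.6805) x2=(1.2147, 0.5044, 0.6680) x3=(0.1874, 0.6709, -0.1602) x4=(-0.8502, 0.5993, 0.6257)
step 5: x0=(-0.8928, -0.5162, -0.2461) x1=(-1.0022, -0.8357, 1.6868) x2=(1.2113, 0.5054, 0.6465) x3=(0.1740, 0.6524, -0.1463) x4=(-0.8310, 0.5924, 0.6386)
step 6: x0=(-0.8922, -0.4920, -0.2257) x1=(-1.0020, -0.8560, 1.6926) x2=(1.2070, 0.5063, 0.6246) x3=(0.1606, 0.6334, -0.1318) x4=(-0.8110, 0.5847, 0.6509)
step 7: x0=(-0.8911, -0.4673, -0.2049) x1=(-1.0017, -0.8760, 1.6979) x2=(1.2018, 0.5071, 0.6024) x3=(0.1470, 0.6139, -0.1166) x4=(-0.7904, 0.5764, 0.6627)
step 8: x0=(-0.8896, -0.4421, -0.1834) x1=(-1.0011, -0.8956, 1.7027) x2=(1.1957, 0.5078, 0.5797) x3=(0.1333, 0.5939, -0.1009) x4=(-0.7690, 0.5673, 0.6738)
step 9: x0=(-0.8875, -0.4163, -0.1615) x1=(-1.0003, -0.9149, 1.7070) x2=(1.1886, 0.5084, 0.5567) x3=(0.1196, 0.5734, -0.0845) x4=(-0.7468, 0.5574, 0.6842)
step 10: x0=(-0.8848, -0.3900, -0.1389) x1=(-0.9993, -0.9339, 1.7107) x2=(1.1806, 0.5089, 0.5333) x3=(0.1056, 0.5523, -0.0675) x4=(-0.7239, 0.5467, 0.6938)
step 11: x0=(-0.8816, -0.3631, -0.1158) x1=(-0.9981, -0.9526, 1.7140) x2=(1.1714, 0.5093, 0.5096) x3=(0.0916, 0.5307, -0.0498) x4=(-0.7001, 0.5352, 0.7026)

1.9260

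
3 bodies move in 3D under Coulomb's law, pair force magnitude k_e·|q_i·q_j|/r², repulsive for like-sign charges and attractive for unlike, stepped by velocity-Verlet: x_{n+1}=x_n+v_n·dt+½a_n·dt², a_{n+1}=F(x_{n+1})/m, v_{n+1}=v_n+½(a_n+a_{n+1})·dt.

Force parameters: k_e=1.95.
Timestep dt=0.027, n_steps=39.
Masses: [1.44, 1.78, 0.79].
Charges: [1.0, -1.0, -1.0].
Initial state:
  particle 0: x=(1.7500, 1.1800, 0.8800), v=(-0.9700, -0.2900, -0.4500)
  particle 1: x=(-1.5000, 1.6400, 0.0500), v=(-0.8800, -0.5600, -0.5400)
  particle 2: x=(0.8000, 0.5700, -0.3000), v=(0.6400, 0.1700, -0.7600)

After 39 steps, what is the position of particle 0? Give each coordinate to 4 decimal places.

step 0: x0=(1.7500, 1.1800, 0.8800) x1=(-1.5000, 1.6400, 0.0500) x2=(0.8000, 0.5700, -0.3000)
step 1: x0=(1.7237, 1.1721, 0.8677) x1=(-1.5238, 1.6249, 0.0354) x2=(0.8176, 0.5747, -0.3203)
step 2: x0=(1.6970, 1.1641, 0.8551) x1=(-1.5476, 1.6098, 0.0209) x2=(0.8358, 0.5795, -0.3401)
step 3: x0=(1.6701, 1.1559, 0.8422) x1=(-1.5715, 1.5948, 0.0064) x2=(0.8547, 0.5844, -0.3594)
step 4: x0=(1.6429, 1.1476, 0.8289) x1=(-1.5954, 1.5798, -0.0081) x2=(0.8742, 0.5896, -0.3782)
step 5: x0=(1.6153, 1.1392, 0.8153) x1=(-1.6193, 1.5649, -0.0225) x2=(0.8943, 0.5949, -0.3964)
step 6: x0=(1.5875, 1.1306, 0.8014) x1=(-1.6433, 1.5499, -0.0369) x2=(0.9150, 0.6004, -0.4140)
step 7: x0=(1.5594, 1.1219, 0.7870) x1=(-1.6672, 1.5350, -0.0512) x2=(0.9362, 0.6062, -0.4310)
step 8: x0=(1.5311, 1.1130, 0.7723) x1=(-1.6913, 1.5202, -0.0656) x2=(0.9581, 0.6121, -0.4473)
step 9: x0=(1.5024, 1.1040, 0.7571) x1=(-1.7153, 1.5053, -0.0799) x2=(0.9805, 0.6183, -0.4630)
step 10: x0=(1.4735, 1.0948, 0.7414) x1=(-1.7394, 1.4905, -0.0942) x2=(1.0035, 0.6247, -0.4778)
step 11: x0=(1.4443, 1.0854, 0.7253) x1=(-1.7635, 1.4757, -0.1084) x2=(1.0269, 0.6314, -0.4919)
step 12: x0=(1.4149, 1.0759, 0.7087) x1=(-1.7876, 1.4609, -0.1226) x2=(1.0509, 0.6383, -0.5051)
step 13: x0=(1.3852, 1.0662, 0.6916) x1=(-1.8117, 1.4461, -0.1368) x2=(1.0753, 0.6456, -0.5175)
step 14: x0=(1.3553, 1.0563, 0.6739) x1=(-1.8359, 1.4313, -0.1510) x2=(1.1002, 0.6530, -0.5289)
step 15: x0=(1.3253, 1.0463, 0.6557) x1=(-1.8600, 1.4166, -0.1651) x2=(1.1254, 0.6608, -0.5393)
step 16: x0=(1.2950, 1.0361, 0.6369) x1=(-1.8842, 1.4019, -0.1792) x2=(1.1510, 0.6689, -0.5488)
step 17: x0=(1.2646, 1.0257, 0.6174) x1=(-1.9083, 1.3871, -0.1932) x2=(1.1770, 0.6773, -0.5571)
step 18: x0=(1.2340, 1.0151, 0.5973) x1=(-1.9325, 1.3724, -0.2073) x2=(1.2031, 0.6859, -0.5643)
step 19: x0=(1.2034, 1.0044, 0.5765) x1=(-1.9567, 1.3577, -0.2213) x2=(1.2295, 0.6949, -0.5704)
step 20: x0=(1.1726, 0.9935, 0.5551) x1=(-1.9809, 1.3430, -0.2353) x2=(1.2560, 0.7041, -0.5753)
step 21: x0=(1.1418, 0.9824, 0.5329) x1=(-2.0050, 1.3283, -0.2493) x2=(1.2826, 0.7137, -0.5789)
step 22: x0=(1.1111, 0.9712, 0.5099) x1=(-2.0292, 1.3136, -0.2632) x2=(1.3092, 0.7235, -0.5812)
step 23: x0=(1.0803, 0.9598, 0.4863) x1=(-2.0534, 1.2989, -0.2771) x2=(1.3356, 0.7336, -0.5822)
step 24: x0=(1.0497, 0.9482, 0.4618) x1=(-2.0775, 1.2843, -0.2910) x2=(1.3619, 0.7440, -0.5818)
step 25: x0=(1.0192, 0.9365, 0.4366) x1=(-2.1017, 1.2696, -0.3049) x2=(1.3880, 0.7547, -0.5801)
step 26: x0=(0.9889, 0.9247, 0.4105) x1=(-2.1258, 1.2549, -0.3187) x2=(1.4136, 0.7655, -0.5770)
step 27: x0=(0.9588, 0.9128, 0.3837) x1=(-2.1500, 1.2402, -0.3325) x2=(1.4389, 0.7766, -0.5725)
step 28: x0=(0.9290, 0.9008, 0.3562) x1=(-2.1741, 1.2255, -0.3463) x2=(1.4635, 0.7878, -0.5666)
step 29: x0=(0.8995, 0.8887, 0.3278) x1=(-2.1982, 1.2109, -0.3601) x2=(1.4875, 0.7992, -0.5594)
step 30: x0=(0.8704, 0.8765, 0.2987) x1=(-2.2222, 1.1962, -0.3739) x2=(1.5108, 0.8107, -0.5510)
step 31: x0=(0.8418, 0.8643, 0.2690) x1=(-2.2463, 1.1815, -0.3876) x2=(1.5333, 0.8223, -0.5412)
step 32: x0=(0.8136, 0.8520, 0.2385) x1=(-2.2703, 1.1668, -0.4013) x2=(1.5548, 0.8339, -0.5303)
step 33: x0=(0.7859, 0.8398, 0.2074) x1=(-2.2943, 1.1521, -0.4151) x2=(1.5754, 0.8456, -0.5182)
step 34: x0=(0.7587, 0.8276, 0.1757) x1=(-2.3183, 1.1374, -0.4287) x2=(1.5949, 0.8572, -0.5051)
step 35: x0=(0.7321, 0.8154, 0.1434) x1=(-2.3423, 1.1227, -0.4424) x2=(1.6134, 0.8688, -0.4910)
step 36: x0=(0.7061, 0.8032, 0.1106) x1=(-2.3662, 1.1080, -0.4561) x2=(1.6307, 0.8803, -0.4760)
step 37: x0=(0.6807, 0.7912, 0.0774) x1=(-2.3901, 1.0933, -0.4697) x2=(1.6469, 0.8917, -0.4602)
step 38: x0=(0.6559, 0.7792, 0.0438) x1=(-2.4140, 1.0786, -0.4833) x2=(1.6619, 0.9030, -0.4437)
step 39: x0=(0.6317, 0.7673, 0.0098) x1=(-2.4378, 1.0639, -0.4970) x2=(1.6758, 0.9141, -0.4266)

(0.6317, 0.7673, 0.0098)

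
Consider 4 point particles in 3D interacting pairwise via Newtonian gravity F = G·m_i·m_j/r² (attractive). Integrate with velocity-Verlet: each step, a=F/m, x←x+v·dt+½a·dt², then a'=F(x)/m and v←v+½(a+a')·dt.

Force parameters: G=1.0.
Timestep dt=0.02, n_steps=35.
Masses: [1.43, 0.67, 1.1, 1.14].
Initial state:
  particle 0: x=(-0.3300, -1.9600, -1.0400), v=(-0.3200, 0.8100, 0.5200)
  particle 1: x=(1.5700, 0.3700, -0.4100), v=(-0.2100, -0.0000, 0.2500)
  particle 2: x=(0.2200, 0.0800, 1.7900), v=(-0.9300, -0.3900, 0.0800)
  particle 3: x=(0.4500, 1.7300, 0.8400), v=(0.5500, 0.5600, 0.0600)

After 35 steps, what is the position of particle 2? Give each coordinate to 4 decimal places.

step 0: x0=(-0.3300, -1.9600, -1.0400) x1=(1.5700, 0.3700, -0.4100) x2=(0.2200, 0.0800, 1.7900) x3=(0.4500, 1.7300, 0.8400)
step 1: x0=(-0.3364, -1.9438, -1.0296) x1=(1.5657, 0.3700, -0.4050) x2=(0.2014, 0.0722, 1.7915) x3=(0.4610, 1.7411, 0.8412)
step 2: x0=(-0.3427, -1.9275, -1.0191) x1=(1.5614, 0.3700, -0.3998) x2=(0.1829, 0.0646, 1.7929) x3=(0.4720, 1.7521, 0.8424)
step 3: x0=(-0.3491, -1.9111, -1.0086) x1=(1.5569, 0.3700, -0.3946) x2=(0.1643, 0.0570, 1.7942) x3=(0.4830, 1.7629, 0.8436)
step 4: x0=(-0.3554, -1.8947, -0.9980) x1=(1.5522, 0.3701, -0.3892) x2=(0.1458, 0.0495, 1.7954) x3=(0.4941, 1.7735, 0.8449)
step 5: x0=(-0.3616, -1.8782, -0.9874) x1=(1.5475, 0.3701, -0.3838) x2=(0.1274, 0.0420, 1.7964) x3=(0.5051, 1.7839, 0.8461)
step 6: x0=(-0.3679, -1.8616, -0.9768) x1=(1.5426, 0.3702, -0.3782) x2=(0.1090, 0.0346, 1.7973) x3=(0.5161, 1.7942, 0.8473)
step 7: x0=(-0.3741, -1.8450, -0.9661) x1=(1.5376, 0.3702, -0.3726) x2=(0.0906, 0.0274, 1.7981) x3=(0.5271, 1.8044, 0.8486)
step 8: x0=(-0.3803, -1.8283, -0.9553) x1=(1.5325, 0.3703, -0.3669) x2=(0.0722, 0.0201, 1.7987) x3=(0.5382, 1.8144, 0.8498)
step 9: x0=(-0.3864, -1.8116, -0.9445) x1=(1.5272, 0.3704, -0.3610) x2=(0.0539, 0.0130, 1.7992) x3=(0.5492, 1.8242, 0.8511)
step 10: x0=(-0.3926, -1.7947, -0.9336) x1=(1.5219, 0.3705, -0.3551) x2=(0.0356, 0.0059, 1.7996) x3=(0.5602, 1.8339, 0.8523)
step 11: x0=(-0.3986, -1.7778, -0.9227) x1=(1.5164, 0.3706, -0.3491) x2=(0.0174, -0.0012, 1.7999) x3=(0.5712, 1.8434, 0.8535)
step 12: x0=(-0.4047, -1.7609, -0.9118) x1=(1.5108, 0.3707, -0.3430) x2=(-0.0008, -0.0081, 1.8001) x3=(0.5822, 1.8528, 0.8548)
step 13: x0=(-0.4107, -1.7438, -0.9008) x1=(1.5050, 0.3708, -0.3367) x2=(-0.0189, -0.0150, 1.8001) x3=(0.5932, 1.8620, 0.8560)
step 14: x0=(-0.4167, -1.7267, -0.8897) x1=(1.4992, 0.3710, -0.3304) x2=(-0.0371, -0.0219, 1.8001) x3=(0.6042, 1.8711, 0.8572)
step 15: x0=(-0.4227, -1.7096, -0.8786) x1=(1.4932, 0.3712, -0.3240) x2=(-0.0551, -0.0287, 1.7999) x3=(0.6152, 1.8800, 0.8584)
step 16: x0=(-0.4286, -1.6923, -0.8674) x1=(1.4871, 0.3713, -0.3175) x2=(-0.0731, -0.0354, 1.7996) x3=(0.6262, 1.8887, 0.8596)
step 17: x0=(-0.4345, -1.6750, -0.8562) x1=(1.4808, 0.3715, -0.3110) x2=(-0.0911, -0.0421, 1.7992) x3=(0.6371, 1.8974, 0.8607)
step 18: x0=(-0.4404, -1.6576, -0.8449) x1=(1.4745, 0.3717, -0.3043) x2=(-0.1091, -0.0487, 1.7986) x3=(0.6481, 1.9058, 0.8619)
step 19: x0=(-0.4462, -1.6402, -0.8336) x1=(1.4680, 0.3719, -0.2975) x2=(-0.1270, -0.0553, 1.7980) x3=(0.6590, 1.9142, 0.8631)
step 20: x0=(-0.4520, -1.6227, -0.8222) x1=(1.4614, 0.3722, -0.2906) x2=(-0.1448, -0.0619, 1.7972) x3=(0.6700, 1.9224, 0.8642)
step 21: x0=(-0.4577, -1.6051, -0.8107) x1=(1.4546, 0.3724, -0.2837) x2=(-0.1626, -0.0684, 1.7964) x3=(0.6809, 1.9304, 0.8653)
step 22: x0=(-0.4634, -1.5874, -0.7992) x1=(1.4478, 0.3727, -0.2766) x2=(-0.1804, -0.0748, 1.7954) x3=(0.6918, 1.9383, 0.8664)
step 23: x0=(-0.4691, -1.5697, -0.7877) x1=(1.4408, 0.3730, -0.2695) x2=(-0.1981, -0.0812, 1.7943) x3=(0.7027, 1.9461, 0.8675)
step 24: x0=(-0.4748, -1.5519, -0.7760) x1=(1.4336, 0.3733, -0.2622) x2=(-0.2157, -0.0876, 1.7930) x3=(0.7135, 1.9537, 0.8686)
step 25: x0=(-0.4804, -1.5340, -0.7643) x1=(1.4264, 0.3736, -0.2549) x2=(-0.2333, -0.0939, 1.7917) x3=(0.7244, 1.9612, 0.8696)
step 26: x0=(-0.4860, -1.5160, -0.7526) x1=(1.4190, 0.3740, -0.2475) x2=(-0.2509, -0.1002, 1.7903) x3=(0.7352, 1.9685, 0.8706)
step 27: x0=(-0.4915, -1.4980, -0.7408) x1=(1.4115, 0.3743, -0.2400) x2=(-0.2684, -0.1065, 1.7887) x3=(0.7460, 1.9757, 0.8716)
step 28: x0=(-0.4970, -1.4799, -0.7289) x1=(1.4039, 0.3747, -0.2324) x2=(-0.2859, -0.1127, 1.7870) x3=(0.7568, 1.9828, 0.8726)
step 29: x0=(-0.5024, -1.4617, -0.7169) x1=(1.3962, 0.3751, -0.2247) x2=(-0.3033, -0.1189, 1.7852) x3=(0.7676, 1.9897, 0.8736)
step 30: x0=(-0.5079, -1.4435, -0.7049) x1=(1.3883, 0.3755, -0.2169) x2=(-0.3207, -0.1250, 1.7833) x3=(0.7783, 1.9965, 0.8745)
step 31: x0=(-0.5132, -1.4251, -0.6929) x1=(1.3803, 0.3760, -0.2090) x2=(-0.3380, -0.1311, 1.7813) x3=(0.7891, 2.0031, 0.8754)
step 32: x0=(-0.5186, -1.4067, -0.6807) x1=(1.3721, 0.3764, -0.2011) x2=(-0.3553, -0.1372, 1.7792) x3=(0.7998, 2.0096, 0.8763)
step 33: x0=(-0.5239, -1.3882, -0.6685) x1=(1.3638, 0.3769, -0.1930) x2=(-0.3725, -0.1433, 1.7769) x3=(0.8104, 2.0160, 0.8772)
step 34: x0=(-0.5291, -1.3697, -0.6562) x1=(1.3554, 0.3774, -0.1849) x2=(-0.3897, -0.1493, 1.7745) x3=(0.8211, 2.0222, 0.8780)
step 35: x0=(-0.5344, -1.3510, -0.6439) x1=(1.3469, 0.3779, -0.1767) x2=(-0.4068, -0.1553, 1.7720) x3=(0.8317, 2.0283, 0.8788)

(-0.4068, -0.1553, 1.7720)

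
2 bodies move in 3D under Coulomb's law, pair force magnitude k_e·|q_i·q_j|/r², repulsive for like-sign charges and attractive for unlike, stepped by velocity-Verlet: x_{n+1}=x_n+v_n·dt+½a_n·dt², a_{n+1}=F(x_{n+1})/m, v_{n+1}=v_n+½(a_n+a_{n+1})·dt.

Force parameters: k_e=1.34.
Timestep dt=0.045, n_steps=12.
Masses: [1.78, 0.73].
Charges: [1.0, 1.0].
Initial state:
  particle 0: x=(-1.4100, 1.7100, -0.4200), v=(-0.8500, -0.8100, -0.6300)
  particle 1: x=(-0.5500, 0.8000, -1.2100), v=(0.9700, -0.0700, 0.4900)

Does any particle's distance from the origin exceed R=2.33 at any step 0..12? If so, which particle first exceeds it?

step 0: x0=(-1.4100, 1.7100, -0.4200) x1=(-0.5500, 0.8000, -1.2100)
step 1: x0=(-1.4485, 1.6738, -0.4482) x1=(-0.5059, 0.7963, -1.1884)
step 2: x0=(-1.4873, 1.6379, -0.4760) x1=(-0.4606, 0.7917, -1.1676)
step 3: x0=(-1.5267, 1.6025, -0.5035) x1=(-0.4143, 0.7861, -1.1476)
step 4: x0=(-1.5665, 1.5674, -0.5307) x1=(-0.3668, 0.7796, -1.1283)
step 5: x0=(-1.6069, 1.5326, -0.5577) x1=(-0.3181, 0.7724, -1.1096)
step 6: x0=(-1.6477, 1.4981, -0.5845) x1=(-0.2682, 0.7644, -1.0914)
step 7: x0=(-1.6889, 1.4639, -0.6111) x1=(-0.2172, 0.7559, -1.0736)
step 8: x0=(-1.7307, 1.4299, -0.6376) x1=(-0.1650, 0.7468, -1.0561)
step 9: x0=(-1.7729, 1.3961, -0.6639) x1=(-0.1118, 0.7372, -1.0390)
step 10: x0=(-1.8155, 1.3624, -0.6901) x1=(-0.0575, 0.7273, -1.0221)
step 11: x0=(-1.8584, 1.3289, -0.7163) x1=(-0.0023, 0.7170, -1.0053)
step 12: x0=(-1.9018, 1.2955, -0.7424) x1=(0.0537, 0.7064, -0.9887)

yes, particle 0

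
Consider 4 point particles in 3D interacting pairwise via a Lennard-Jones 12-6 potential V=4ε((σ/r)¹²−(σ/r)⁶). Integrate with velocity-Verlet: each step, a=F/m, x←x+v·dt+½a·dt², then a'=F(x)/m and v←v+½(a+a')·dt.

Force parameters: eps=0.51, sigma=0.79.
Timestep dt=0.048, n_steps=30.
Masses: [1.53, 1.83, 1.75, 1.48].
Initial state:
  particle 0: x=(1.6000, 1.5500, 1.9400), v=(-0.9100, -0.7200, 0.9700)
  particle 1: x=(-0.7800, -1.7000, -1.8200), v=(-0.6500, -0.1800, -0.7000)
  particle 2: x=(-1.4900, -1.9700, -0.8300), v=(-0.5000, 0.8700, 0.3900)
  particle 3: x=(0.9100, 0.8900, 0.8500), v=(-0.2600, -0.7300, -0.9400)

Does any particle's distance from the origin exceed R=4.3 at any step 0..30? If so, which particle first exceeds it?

step 0: x0=(1.6000, 1.5500, 1.9400) x1=(-0.7800, -1.7000, -1.8200) x2=(-1.4900, -1.9700, -0.8300) x3=(0.9100, 0.8900, 0.8500)
step 1: x0=(1.5562, 1.5154, 1.9864) x1=(-0.8114, -1.7087, -1.8533) x2=(-1.5138, -1.9282, -0.8116) x3=(0.8976, 0.8550, 0.8050)
step 2: x0=(1.5124, 1.4806, 2.0327) x1=(-0.8431, -1.7175, -1.8862) x2=(-1.5372, -1.8862, -0.7937) x3=(0.8853, 0.8202, 0.7602)
step 3: x0=(1.4684, 1.4458, 2.0788) x1=(-0.8751, -1.7264, -1.9185) x2=(-1.5604, -1.8442, -0.7762) x3=(0.8731, 0.7854, 0.7156)
step 4: x0=(1.4245, 1.4109, 2.1248) x1=(-0.9074, -1.7353, -1.9506) x2=(-1.5833, -1.8021, -0.7591) x3=(0.8609, 0.7507, 0.6710)
step 5: x0=(1.3804, 1.3760, 2.1706) x1=(-0.9398, -1.7443, -1.9822) x2=(-1.6060, -1.7601, -0.7424) x3=(0.8488, 0.7160, 0.6266)
step 6: x0=(1.3364, 1.3411, 2.2164) x1=(-0.9724, -1.7532, -2.0136) x2=(-1.6286, -1.7180, -0.7260) x3=(0.8367, 0.6814, 0.5823)
step 7: x0=(1.2923, 1.3061, 2.2622) x1=(-1.0051, -1.7622, -2.0448) x2=(-1.6510, -1.6759, -0.7098) x3=(0.8246, 0.6468, 0.5380)
step 8: x0=(1.2482, 1.2711, 2.3079) x1=(-1.0379, -1.7711, -2.0757) x2=(-1.6733, -1.6338, -0.6939) x3=(0.8126, 0.6122, 0.4938)
step 9: x0=(1.2041, 1.2361, 2.3536) x1=(-1.0707, -1.7800, -2.1065) x2=(-1.6956, -1.5918, -0.6781) x3=(0.8005, 0.5776, 0.4496)
step 10: x0=(1.1600, 1.2011, 2.3992) x1=(-1.1037, -1.7889, -2.1372) x2=(-1.7178, -1.5498, -0.6625) x3=(0.7885, 0.5430, 0.4054)
step 11: x0=(1.1159, 1.1661, 2.4448) x1=(-1.1367, -1.7978, -2.1677) x2=(-1.7399, -1.5077, -0.6470) x3=(0.7764, 0.5084, 0.3612)
step 12: x0=(1.0718, 1.1310, 2.4904) x1=(-1.1697, -1.8066, -2.1981) x2=(-1.7620, -1.4658, -0.6315) x3=(0.7644, 0.4739, 0.3171)
step 13: x0=(1.0277, 1.0960, 2.5360) x1=(-1.2027, -1.8155, -2.2285) x2=(-1.7841, -1.4238, -0.6162) x3=(0.7523, 0.4393, 0.2730)
step 14: x0=(0.9836, 1.0610, 2.5816) x1=(-1.2358, -1.8243, -2.2588) x2=(-1.8061, -1.3818, -0.6009) x3=(0.7403, 0.4048, 0.2288)
step 15: x0=(0.9395, 1.0259, 2.6272) x1=(-1.2689, -1.8331, -2.2890) x2=(-1.8281, -1.3399, -0.5857) x3=(0.7282, 0.3702, 0.1847)
step 16: x0=(0.8954, 0.9909, 2.6728) x1=(-1.3020, -1.8419, -2.3192) x2=(-1.8501, -1.2980, -0.5706) x3=(0.7162, 0.3356, 0.1406)
step 17: x0=(0.8513, 0.9559, 2.7183) x1=(-1.3351, -1.8507, -2.3494) x2=(-1.8721, -1.2560, -0.5555) x3=(0.7041, 0.3011, 0.0965)
step 18: x0=(0.8072, 0.9208, 2.7639) x1=(-1.3682, -1.8595, -2.3795) x2=(-1.8941, -1.2141, -0.5404) x3=(0.6921, 0.2665, 0.0524)
step 19: x0=(0.7631, 0.8858, 2.8094) x1=(-1.4014, -1.8682, -2.4096) x2=(-1.9160, -1.1722, -0.5253) x3=(0.6800, 0.2320, 0.0084)
step 20: x0=(0.7190, 0.8507, 2.8550) x1=(-1.4345, -1.8770, -2.4397) x2=(-1.9380, -1.1303, -0.5102) x3=(0.6680, 0.1974, -0.0357)
step 21: x0=(0.6749, 0.8157, 2.9006) x1=(-1.4677, -1.8857, -2.4697) x2=(-1.9599, -1.0884, -0.4952) x3=(0.6559, 0.1629, -0.0798)
step 22: x0=(0.6307, 0.7806, 2.9461) x1=(-1.5008, -1.8945, -2.4998) x2=(-1.9819, -1.0466, -0.4802) x3=(0.6438, 0.1283, -0.1239)
step 23: x0=(0.5866, 0.7456, 2.9916) x1=(-1.5340, -1.9032, -2.5298) x2=(-2.0038, -1.0047, -0.4652) x3=(0.6318, 0.0937, -0.1680)
step 24: x0=(0.5425, 0.7106, 3.0372) x1=(-1.5671, -1.9119, -2.5598) x2=(-2.0257, -0.9628, -0.4502) x3=(0.6197, 0.0592, -0.2121)
step 25: x0=(0.4984, 0.6755, 3.0827) x1=(-1.6003, -1.9207, -2.5899) x2=(-2.0477, -0.9209, -0.4352) x3=(0.6076, 0.0246, -0.2562)
step 26: x0=(0.4543, 0.6405, 3.1283) x1=(-1.6334, -1.9294, -2.6199) x2=(-2.0696, -0.8791, -0.4202) x3=(0.5956, -0.0099, -0.3003)
step 27: x0=(0.4102, 0.6054, 3.1738) x1=(-1.6666, -1.9381, -2.6499) x2=(-2.0915, -0.8372, -0.4053) x3=(0.5835, -0.0445, -0.3443)
step 28: x0=(0.3661, 0.5704, 3.2194) x1=(-1.6997, -1.9468, -2.6799) x2=(-2.1135, -0.7953, -0.3903) x3=(0.5714, -0.0791, -0.3884)
step 29: x0=(0.3220, 0.5353, 3.2649) x1=(-1.7329, -1.9556, -2.7099) x2=(-2.1354, -0.7535, -0.3753) x3=(0.5593, -0.1136, -0.4325)
step 30: x0=(0.2779, 0.5003, 3.3105) x1=(-1.7660, -1.9643, -2.7399) x2=(-2.1573, -0.7116, -0.3604) x3=(0.5473, -0.1482, -0.4766)

no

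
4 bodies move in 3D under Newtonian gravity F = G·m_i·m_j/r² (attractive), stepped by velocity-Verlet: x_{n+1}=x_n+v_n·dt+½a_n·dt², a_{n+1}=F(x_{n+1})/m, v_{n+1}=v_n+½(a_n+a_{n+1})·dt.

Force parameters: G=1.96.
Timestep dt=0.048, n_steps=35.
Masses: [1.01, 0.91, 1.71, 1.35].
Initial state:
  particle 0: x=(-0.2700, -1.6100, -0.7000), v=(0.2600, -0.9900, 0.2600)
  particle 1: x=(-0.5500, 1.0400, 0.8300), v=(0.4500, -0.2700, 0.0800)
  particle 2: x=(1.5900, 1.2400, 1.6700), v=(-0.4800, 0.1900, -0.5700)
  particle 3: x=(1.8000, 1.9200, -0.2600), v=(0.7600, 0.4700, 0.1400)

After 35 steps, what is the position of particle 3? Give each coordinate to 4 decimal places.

step 0: x0=(-0.2700, -1.6100, -0.7000) x1=(-0.5500, 1.0400, 0.8300) x2=(1.5900, 1.2400, 1.6700) x3=(1.8000, 1.9200, -0.2600)
step 1: x0=(-0.2573, -1.6570, -0.6873) x1=(-0.5274, 1.0270, 0.8338) x2=(1.5666, 1.2492, 1.6417) x3=(1.8361, 1.9421, -0.2523)
step 2: x0=(-0.2444, -1.7031, -0.6740) x1=(-0.5026, 1.0141, 0.8376) x2=(1.5426, 1.2587, 1.6117) x3=(1.8713, 1.9631, -0.2427)
step 3: x0=(-0.2311, -1.7481, -0.6603) x1=(-0.4756, 1.0011, 0.8415) x2=(1.5178, 1.2684, 1.5798) x3=(1.9057, 1.9830, -0.2312)
step 4: x0=(-0.2174, -1.7922, -0.6461) x1=(-0.4463, 0.9883, 0.8454) x2=(1.4925, 1.2784, 1.5460) x3=(1.9391, 2.0019, -0.2177)
step 5: x0=(-0.2035, -1.8353, -0.6315) x1=(-0.4147, 0.9756, 0.8494) x2=(1.4665, 1.2886, 1.5104) x3=(1.9714, 2.0196, -0.2022)
step 6: x0=(-0.1892, -1.8775, -0.6163) x1=(-0.3807, 0.9630, 0.8535) x2=(1.4399, 1.2991, 1.4728) x3=(2.0027, 2.0361, -0.1847)
step 7: x0=(-0.1747, -1.9187, -0.6008) x1=(-0.3441, 0.9507, 0.8577) x2=(1.4127, 1.3098, 1.4333) x3=(2.0328, 2.0514, -0.1651)
step 8: x0=(-0.1598, -1.9589, -0.5848) x1=(-0.3047, 0.9388, 0.8622) x2=(1.3849, 1.3209, 1.3918) x3=(2.0616, 2.0654, -0.1435)
step 9: x0=(-0.1447, -1.9982, -0.5684) x1=(-0.2625, 0.9272, 0.8669) x2=(1.3565, 1.3321, 1.3483) x3=(2.0890, 2.0781, -0.1199)
step 10: x0=(-0.1293, -2.0365, -0.5516) x1=(-0.2173, 0.9162, 0.8718) x2=(1.3274, 1.3437, 1.3027) x3=(2.1150, 2.0895, -0.0941)
step 11: x0=(-0.1136, -2.0738, -0.5344) x1=(-0.1687, 0.9059, 0.8770) x2=(1.2978, 1.3554, 1.2551) x3=(2.1392, 2.0993, -0.0662)
step 12: x0=(-0.0976, -2.1102, -0.5168) x1=(-0.1167, 0.8964, 0.8824) x2=(1.2675, 1.3673, 1.2055) x3=(2.1617, 2.1077, -0.0361)
step 13: x0=(-0.0814, -2.1457, -0.4989) x1=(-0.0607, 0.8880, 0.8882) x2=(1.2366, 1.3793, 1.1538) x3=(2.1822, 2.1145, -0.0040)
step 14: x0=(-0.0649, -2.1802, -0.4805) x1=(-0.0005, 0.8809, 0.8943) x2=(1.2049, 1.3914, 1.1001) x3=(2.2006, 2.1196, 0.0303)
step 15: x0=(-0.0481, -2.2137, -0.4618) x1=(0.0643, 0.8755, 0.9006) x2=(1.1724, 1.4033, 1.0444) x3=(2.2167, 2.1230, 0.0666)
step 16: x0=(-0.0310, -2.2463, -0.4428) x1=(0.1345, 0.8724, 0.9070) x2=(1.1389, 1.4149, 0.9868) x3=(2.2302, 2.1247, 0.1049)
step 17: x0=(-0.0137, -2.2779, -0.4235) x1=(0.2105, 0.8721, 0.9134) x2=(1.1044, 1.4259, 0.9276) x3=(2.2410, 2.1244, 0.1451)
step 18: x0=(0.0039, -2.3086, -0.4038) x1=(0.2933, 0.8757, 0.9195) x2=(1.0685, 1.4359, 0.8669) x3=(2.2488, 2.1222, 0.1872)
step 19: x0=(0.0217, -2.3383, -0.3838) x1=(0.3836, 0.8843, 0.9246) x2=(1.0309, 1.4441, 0.8052) x3=(2.2534, 2.1179, 0.2309)
step 20: x0=(0.0398, -2.3671, -0.3636) x1=(0.4825, 0.8999, 0.9278) x2=(0.9913, 1.4497, 0.7432) x3=(2.2545, 2.1116, 0.2761)
step 21: x0=(0.0581, -2.3949, -0.3431) x1=(0.5909, 0.9251, 0.9275) x2=(0.9493, 1.4514, 0.6819) x3=(2.2520, 2.1032, 0.3226)
step 22: x0=(0.0767, -2.4218, -0.3223) x1=(0.7091, 0.9634, 0.9207) x2=(0.9050, 1.4471, 0.6231) x3=(2.2458, 2.0927, 0.3701)
step 23: x0=(0.0955, -2.4477, -0.3012) x1=(0.8353, 1.0196, 0.9027) x2=(0.8593, 1.4346, 0.5694) x3=(2.2357, 2.0799, 0.4185)
step 24: x0=(0.1146, -2.4727, -0.2800) x1=(0.9641, 1.0977, 0.8671) x2=(0.8153, 1.4117, 0.5244) x3=(2.2216, 2.0649, 0.4675)
step 25: x0=(0.1340, -2.4968, -0.2585) x1=(1.0847, 1.1978, 0.8081) x2=(0.7788, 1.3784, 0.4914) x3=(2.2033, 2.0474, 0.5170)
step 26: x0=(0.1535, -2.5199, -0.2368) x1=(1.1856, 1.3122, 0.7258) x2=(0.7561, 1.3390, 0.4705) x3=(2.1805, 2.0273, 0.5668)
step 27: x0=(0.1733, -2.5422, -0.2149) x1=(1.2632, 1.4304, 0.6271) x2=(0.7496, 1.2995, 0.4580) x3=(2.1528, 2.0041, 0.6167)
step 28: x0=(0.1934, -2.5634, -0.1929) x1=(1.3223, 1.5454, 0.5207) x2=(0.7575, 1.2640, 0.4498) x3=(2.1191, 1.9774, 0.6664)
step 29: x0=(0.2136, -2.5838, -0.1707) x1=(1.3705, 1.6551, 0.4133) x2=(0.7767, 1.2338, 0.4430) x3=(2.0783, 1.9467, 0.7147)
step 30: x0=(0.2341, -2.6033, -0.1484) x1=(1.4146, 1.7593, 0.3098) x2=(0.8045, 1.2091, 0.4363) x3=(2.0294, 1.9121, 0.7602)
step 31: x0=(0.2548, -2.6218, -0.1259) x1=(1.4584, 1.8579, 0.2138) x2=(0.8390, 1.1894, 0.4294) x3=(1.9718, 1.8743, 0.8010)
step 32: x0=(0.2757, -2.6395, -0.1033) x1=(1.5029, 1.9503, 0.1274) x2=(0.8792, 1.1744, 0.4222) x3=(1.9064, 1.8341, 0.8354)
step 33: x0=(0.2968, -2.6562, -0.0805) x1=(1.5475, 2.0358, 0.0507) x2=(0.9246, 1.1638, 0.4150) x3=(1.8342, 1.7921, 0.8632)
step 34: x0=(0.3181, -2.6720, -0.0576) x1=(1.5912, 2.1144, -0.0172) x2=(0.9750, 1.1577, 0.4084) x3=(1.7562, 1.7486, 0.8842)
step 35: x0=(0.3397, -2.6869, -0.0347) x1=(1.6331, 2.1864, -0.0775) x2=(1.0305, 1.1562, 0.4030) x3=(1.6728, 1.7029, 0.8985)

(1.6728, 1.7029, 0.8985)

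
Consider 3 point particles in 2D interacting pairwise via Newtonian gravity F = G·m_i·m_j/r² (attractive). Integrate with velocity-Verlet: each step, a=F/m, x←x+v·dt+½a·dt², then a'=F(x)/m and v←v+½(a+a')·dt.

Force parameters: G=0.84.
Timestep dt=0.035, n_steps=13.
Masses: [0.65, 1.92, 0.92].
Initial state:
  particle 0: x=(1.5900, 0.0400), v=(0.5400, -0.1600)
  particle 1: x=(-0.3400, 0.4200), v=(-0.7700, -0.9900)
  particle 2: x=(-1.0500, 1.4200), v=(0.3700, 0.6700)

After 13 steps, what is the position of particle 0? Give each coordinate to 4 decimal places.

step 0: x0=(1.5900, 0.0400) x1=(-0.3400, 0.4200) x2=(-1.0500, 1.4200)
step 1: x0=(1.6086, 0.0345) x1=(-0.3670, 0.3856) x2=(-1.0366, 1.4429)
step 2: x0=(1.6266, 0.0291) x1=(-0.3943, 0.3517) x2=(-1.0225, 1.4647)
step 3: x0=(1.6441, 0.0238) x1=(-0.4216, 0.3182) x2=(-1.0078, 1.4854)
step 4: x0=(1.6610, 0.0187) x1=(-0.4490, 0.2852) x2=(-0.9924, 1.5050)
step 5: x0=(1.6774, 0.0136) x1=(-0.4765, 0.2527) x2=(-0.9766, 1.5236)
step 6: x0=(1.6933, 0.0087) x1=(-0.5041, 0.2207) x2=(-0.9602, 1.5412)
step 7: x0=(1.7087, 0.0038) x1=(-0.5316, 0.1891) x2=(-0.9435, 1.5578)
step 8: x0=(1.7237, -0.0010) x1=(-0.5592, 0.1579) x2=(-0.9265, 1.5734)
step 9: x0=(1.7381, -0.0057) x1=(-0.5868, 0.1271) x2=(-0.9092, 1.5881)
step 10: x0=(1.7522, -0.0103) x1=(-0.6143, 0.0968) x2=(-0.8916, 1.6019)
step 11: x0=(1.7658, -0.0149) x1=(-0.6417, 0.0668) x2=(-0.8738, 1.6148)
step 12: x0=(1.7789, -0.0194) x1=(-0.6692, 0.0373) x2=(-0.8558, 1.6269)
step 13: x0=(1.7917, -0.0238) x1=(-0.6965, 0.0080) x2=(-0.8377, 1.6382)

(1.7917, -0.0238)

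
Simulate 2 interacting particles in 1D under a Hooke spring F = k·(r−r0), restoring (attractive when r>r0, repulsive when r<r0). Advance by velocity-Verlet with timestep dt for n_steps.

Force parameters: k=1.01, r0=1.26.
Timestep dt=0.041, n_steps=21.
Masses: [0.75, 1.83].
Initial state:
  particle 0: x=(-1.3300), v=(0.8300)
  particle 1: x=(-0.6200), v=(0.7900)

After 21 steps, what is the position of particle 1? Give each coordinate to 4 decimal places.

step 0: x0=(-1.3300) x1=(-0.6200)
step 1: x0=(-1.2966) x1=(-0.5874)
step 2: x0=(-1.2644) x1=(-0.5542)
step 3: x0=(-1.2335) x1=(-0.5205)
step 4: x0=(-1.2038) x1=(-0.4864)
step 5: x0=(-1.1754) x1=(-0.4517)
step 6: x0=(-1.1482) x1=(-0.4165)
step 7: x0=(-1.1221) x1=(-0.3808)
step 8: x0=(-1.0972) x1=(-0.3447)
step 9: x0=(-1.0735) x1=(-0.3081)
step 10: x0=(-1.0509) x1=(-0.2710)
step 11: x0=(-1.0294) x1=(-0.2335)
step 12: x0=(-1.0090) x1=(-0.1955)
step 13: x0=(-0.9895) x1=(-0.1572)
step 14: x0=(-0.9710) x1=(-0.1184)
step 15: x0=(-0.9535) x1=(-0.0793)
step 16: x0=(-0.9368) x1=(-0.0398)
step 17: x0=(-0.9209) x1=(0.0001)
step 18: x0=(-0.9058) x1=(0.0402)
step 19: x0=(-0.8914) x1=(0.0807)
step 20: x0=(-0.8777) x1=(0.1214)
step 21: x0=(-0.8646) x1=(0.1623)

(0.1623)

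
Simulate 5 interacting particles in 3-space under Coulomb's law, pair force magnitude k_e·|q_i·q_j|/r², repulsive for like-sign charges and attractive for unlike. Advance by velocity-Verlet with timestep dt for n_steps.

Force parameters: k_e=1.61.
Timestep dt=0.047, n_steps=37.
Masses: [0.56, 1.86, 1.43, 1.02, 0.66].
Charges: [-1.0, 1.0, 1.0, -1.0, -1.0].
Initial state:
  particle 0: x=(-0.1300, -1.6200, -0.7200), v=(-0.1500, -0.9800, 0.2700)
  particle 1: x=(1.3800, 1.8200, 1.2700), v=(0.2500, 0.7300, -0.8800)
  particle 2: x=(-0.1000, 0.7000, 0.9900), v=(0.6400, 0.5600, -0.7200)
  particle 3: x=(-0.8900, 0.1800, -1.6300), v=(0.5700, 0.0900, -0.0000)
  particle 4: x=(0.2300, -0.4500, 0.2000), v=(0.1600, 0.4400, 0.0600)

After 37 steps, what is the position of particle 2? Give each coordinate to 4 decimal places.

step 0: x0=(-0.1300, -1.6200, -0.7200) x1=(1.3800, 1.8200, 1.2700) x2=(-0.1000, 0.7000, 0.9900) x3=(-0.8900, 0.1800, -1.6300) x4=(0.2300, -0.4500, 0.2000)
step 1: x0=(-0.1371, -1.6672, -0.7075) x1=(1.3919, 1.8543, 1.2286) x2=(-0.0701, 0.7255, 0.9555) x3=(-0.8634, 0.1847, -1.6302) x4=(0.2379, -0.4273, 0.2048)
step 2: x0=(-0.1441, -1.7166, -0.6954) x1=(1.4039, 1.8886, 1.1870) x2=(-0.0406, 0.7492, 0.9198) x3=(-0.8371, 0.1904, -1.6306) x4=(0.2466, -0.4003, 0.2135)
step 3: x0=(-0.1512, -1.7681, -0.6834) x1=(1.4162, 1.9229, 1.1453) x2=(-0.0115, 0.7711, 0.8829) x3=(-0.8111, 0.1971, -1.6314) x4=(0.2559, -0.3691, 0.2258)
step 4: x0=(-0.1583, -1.8215, -0.6716) x1=(1.4288, 1.9572, 1.1034) x2=(0.0172, 0.7910, 0.8447) x3=(-0.7854, 0.2048, -1.6324) x4=(0.2660, -0.3336, 0.2418)
step 5: x0=(-0.1655, -1.8767, -0.6598) x1=(1.4415, 1.9914, 1.0614) x2=(0.0456, 0.8089, 0.8052) x3=(-0.7600, 0.2134, -1.6336) x4=(0.2767, -0.2935, 0.2612)
step 6: x0=(-0.1725, -1.9336, -0.6480) x1=(1.4544, 2.0257, 1.0193) x2=(0.0735, 0.8246, 0.7646) x3=(-0.7347, 0.2229, -1.6351) x4=(0.2879, -0.2488, 0.2841)
step 7: x0=(-0.1796, -1.9919, -0.6362) x1=(1.4675, 2.0600, 0.9771) x2=(0.1011, 0.8380, 0.7226) x3=(-0.7096, 0.2333, -1.6369) x4=(0.2996, -0.1991, 0.3102)
step 8: x0=(-0.1866, -2.0515, -0.6242) x1=(1.4809, 2.0942, 0.9348) x2=(0.1283, 0.8488, 0.6794) x3=(-0.6847, 0.2445, -1.6388) x4=(0.3117, -0.1440, 0.3396)
step 9: x0=(-0.1936, -2.1124, -0.6120) x1=(1.4943, 2.1285, 0.8923) x2=(0.1552, 0.8568, 0.6350) x3=(-0.6598, 0.2566, -1.6408) x4=(0.3240, -0.0831, 0.3721)
step 10: x0=(-0.2005, -2.1743, -0.5997) x1=(1.5080, 2.1627, 0.8498) x2=(0.1819, 0.8616, 0.5893) x3=(-0.6350, 0.2696, -1.6430) x4=(0.3365, -0.0154, 0.4076)
step 11: x0=(-0.2073, -2.2372, -0.5872) x1=(1.5218, 2.1969, 0.8072) x2=(0.2085, 0.8626, 0.5424) x3=(-0.6103, 0.2833, -1.6453) x4=(0.3489, 0.0599, 0.4458)
step 12: x0=(-0.2141, -2.3009, -0.5745) x1=(1.5357, 2.2311, 0.7645) x2=(0.2350, 0.8592, 0.4946) x3=(-0.5855, 0.2977, -1.6477) x4=(0.3610, 0.1445, 0.4864)
step 13: x0=(-0.2208, -2.3653, -0.5615) x1=(1.5497, 2.2652, 0.7217) x2=(0.2617, 0.8504, 0.4461) x3=(-0.5607, 0.3129, -1.6500) x4=(0.3722, 0.2405, 0.5284)
step 14: x0=(-0.2273, -2.4304, -0.5484) x1=(1.5637, 2.2993, 0.6789) x2=(0.2888, 0.8346, 0.3979) x3=(-0.5358, 0.3287, -1.6524) x4=(0.3821, 0.3513, 0.5697)
step 15: x0=(-0.2338, -2.4961, -0.5350) x1=(1.5778, 2.3333, 0.6360) x2=(0.3170, 0.8095, 0.3521) x3=(-0.5108, 0.3452, -1.6547) x4=(0.3894, 0.4820, 0.6056)
step 16: x0=(-0.2402, -2.5622, -0.5214) x1=(1.5919, 2.3672, 0.5930) x2=(0.3470, 0.7727, 0.3142) x3=(-0.4856, 0.3623, -1.6568) x4=(0.3925, 0.6379, 0.6242)
step 17: x0=(-0.2465, -2.6287, -0.5076) x1=(1.6059, 2.4009, 0.5501) x2=(0.3793, 0.7267, 0.2952) x3=(-0.4602, 0.3799, -1.6588) x4=(0.3905, 0.8135, 0.6017)
step 18: x0=(-0.2526, -2.6955, -0.4936) x1=(1.6198, 2.4345, 0.5071) x2=(0.4118, 0.6866, 0.2990) x3=(-0.4346, 0.3981, -1.6606) x4=(0.3878, 0.9764, 0.5291)
step 19: x0=(-0.2586, -2.7626, -0.4793) x1=(1.6334, 2.4679, 0.4640) x2=(0.4426, 0.6599, 0.3135) x3=(-0.4088, 0.4166, -1.6622) x4=(0.3890, 1.1103, 0.4331)
step 20: x0=(-0.2645, -2.8300, -0.4648) x1=(1.6468, 2.5010, 0.4209) x2=(0.4716, 0.6434, 0.3303) x3=(-0.3828, 0.4354, -1.6637) x4=(0.3945, 1.2224, 0.3318)
step 21: x0=(-0.2703, -2.8975, -0.4500) x1=(1.6599, 2.5340, 0.3777) x2=(0.4990, 0.6334, 0.3466) x3=(-0.3566, 0.4545, -1.6650) x4=(0.4036, 1.3208, 0.2315)
step 22: x0=(-0.2759, -2.9652, -0.4349) x1=(1.6726, 2.5667, 0.3343) x2=(0.5254, 0.6277, 0.3615) x3=(-0.3301, 0.4738, -1.6661) x4=(0.4159, 1.4104, 0.1342)
step 23: x0=(-0.2814, -3.0331, -0.4197) x1=(1.6850, 2.5991, 0.2907) x2=(0.5507, 0.6249, 0.3750) x3=(-0.3035, 0.4933, -1.6672) x4=(0.4310, 1.4945, 0.0402)
step 24: x0=(-0.2869, -3.1011, -0.4042) x1=(1.6969, 2.6313, 0.2470) x2=(0.5752, 0.6241, 0.3869) x3=(-0.2768, 0.5128, -1.6682) x4=(0.4487, 1.5749, -0.0503)
step 25: x0=(-0.2922, -3.1693, -0.3885) x1=(1.7084, 2.6632, 0.2030) x2=(0.5990, 0.6248, 0.3975) x3=(-0.2499, 0.5324, -1.6690) x4=(0.4690, 1.6531, -0.1374)
step 26: x0=(-0.2974, -3.2375, -0.3725) x1=(1.7194, 2.6948, 0.1587) x2=(0.6221, 0.6264, 0.4067) x3=(-0.2228, 0.5519, -1.6698) x4=(0.4918, 1.7300, -0.2213)
step 27: x0=(-0.3025, -3.3059, -0.3564) x1=(1.7299, 2.7261, 0.1141) x2=(0.6447, 0.6289, 0.4148) x3=(-0.1956, 0.5713, -1.6705) x4=(0.5169, 1.8063, -0.3021)
step 28: x0=(-0.3076, -3.3744, -0.3400) x1=(1.7398, 2.7571, 0.0692) x2=(0.6667, 0.6319, 0.4217) x3=(-0.1684, 0.5905, -1.6711) x4=(0.5446, 1.8826, -0.3799)
step 29: x0=(-0.3126, -3.4429, -0.3235) x1=(1.7492, 2.7879, 0.0240) x2=(0.6882, 0.6353, 0.4277) x3=(-0.1410, 0.6096, -1.6715) x4=(0.5747, 1.9591, -0.4548)
step 30: x0=(-0.3174, -3.5115, -0.3068) x1=(1.7579, 2.8183, -0.0217) x2=(0.7092, 0.6390, 0.4327) x3=(-0.1135, 0.6284, -1.6718) x4=(0.6073, 2.0364, -0.5269)
step 31: x0=(-0.3222, -3.5801, -0.2899) x1=(1.7660, 2.8483, -0.0679) x2=(0.7299, 0.6429, 0.4368) x3=(-0.0859, 0.6470, -1.6719) x4=(0.6425, 2.1146, -0.5963)
step 32: x0=(-0.3270, -3.6488, -0.2728) x1=(1.7734, 2.8780, -0.1145) x2=(0.7501, 0.6470, 0.4400) x3=(-0.0582, 0.6652, -1.6717) x4=(0.6804, 2.1940, -0.6631)
step 33: x0=(-0.3316, -3.7176, -0.2556) x1=(1.7801, 2.9074, -0.1616) x2=(0.7699, 0.6512, 0.4425) x3=(-0.0304, 0.6831, -1.6713) x4=(0.7210, 2.2747, -0.7272)
step 34: x0=(-0.3362, -3.7864, -0.2382) x1=(1.7859, 2.9363, -0.2094) x2=(0.7893, 0.6555, 0.4443) x3=(-0.0025, 0.7007, -1.6705) x4=(0.7644, 2.3569, -0.7887)
step 35: x0=(-0.3408, -3.8551, -0.2207) x1=(1.7909, 2.9649, -0.2577) x2=(0.8084, 0.6597, 0.4453) x3=(0.0255, 0.7180, -1.6693) x4=(0.8109, 2.4407, -0.8475)
step 36: x0=(-0.3453, -3.9240, -0.2030) x1=(1.7949, 2.9930, -0.3068) x2=(0.8272, 0.6640, 0.4457) x3=(0.0536, 0.7350, -1.6677) x4=(0.8604, 2.5262, -0.9036)
step 37: x0=(-0.3497, -3.9928, -0.1852) x1=(1.7979, 3.0207, -0.3568) x2=(0.8456, 0.6682, 0.4454) x3=(0.0819, 0.7517, -1.6657) x4=(0.9134, 2.6135, -0.9568)

(0.8456, 0.6682, 0.4454)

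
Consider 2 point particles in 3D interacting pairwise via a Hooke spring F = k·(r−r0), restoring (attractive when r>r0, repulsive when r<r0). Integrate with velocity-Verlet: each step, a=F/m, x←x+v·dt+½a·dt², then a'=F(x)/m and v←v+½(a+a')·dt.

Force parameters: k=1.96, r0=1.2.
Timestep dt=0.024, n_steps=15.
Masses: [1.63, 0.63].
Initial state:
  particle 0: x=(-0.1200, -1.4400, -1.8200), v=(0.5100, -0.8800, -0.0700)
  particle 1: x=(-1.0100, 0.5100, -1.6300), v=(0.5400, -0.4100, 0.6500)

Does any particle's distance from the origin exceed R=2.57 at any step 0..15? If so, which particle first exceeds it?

no

step 0: x0=(-0.1200, -1.4400, -1.8200) x1=(-1.0100, 0.5100, -1.6300)
step 1: x0=(-0.1079, -1.4608, -1.8217) x1=(-0.9967, 0.4994, -1.6145)
step 2: x0=(-0.0961, -1.4810, -1.8232) x1=(-0.9827, 0.4872, -1.5991)
step 3: x0=(-0.0845, -1.5006, -1.8248) x1=(-0.9679, 0.4735, -1.5839)
step 4: x0=(-0.0732, -1.5196, -1.8262) x1=(-0.9525, 0.4581, -1.5689)
step 5: x0=(-0.0622, -1.5380, -1.8276) x1=(-0.9363, 0.4412, -1.5542)
step 6: x0=(-0.0515, -1.5558, -1.8288) x1=(-0.9195, 0.4227, -1.5396)
step 7: x0=(-0.0410, -1.5729, -1.8300) x1=(-0.9019, 0.4025, -1.5253)
step 8: x0=(-0.0308, -1.5895, -1.8311) x1=(-0.8837, 0.3808, -1.5112)
step 9: x0=(-0.0209, -1.6054, -1.8321) x1=(-0.8648, 0.3575, -1.4974)
step 10: x0=(-0.0112, -1.6207, -1.8330) x1=(-0.8452, 0.3327, -1.4838)
step 11: x0=(-0.0018, -1.6354, -1.8338) x1=(-0.8249, 0.3063, -1.4705)
step 12: x0=(0.0074, -1.6495, -1.8345) x1=(-0.8040, 0.2783, -1.4575)
step 13: x0=(0.0163, -1.6631, -1.8350) x1=(-0.7824, 0.2489, -1.4448)
step 14: x0=(0.0250, -1.6761, -1.8355) x1=(-0.7603, 0.2180, -1.4324)
step 15: x0=(0.0334, -1.6885, -1.8358) x1=(-0.7375, 0.1856, -1.4204)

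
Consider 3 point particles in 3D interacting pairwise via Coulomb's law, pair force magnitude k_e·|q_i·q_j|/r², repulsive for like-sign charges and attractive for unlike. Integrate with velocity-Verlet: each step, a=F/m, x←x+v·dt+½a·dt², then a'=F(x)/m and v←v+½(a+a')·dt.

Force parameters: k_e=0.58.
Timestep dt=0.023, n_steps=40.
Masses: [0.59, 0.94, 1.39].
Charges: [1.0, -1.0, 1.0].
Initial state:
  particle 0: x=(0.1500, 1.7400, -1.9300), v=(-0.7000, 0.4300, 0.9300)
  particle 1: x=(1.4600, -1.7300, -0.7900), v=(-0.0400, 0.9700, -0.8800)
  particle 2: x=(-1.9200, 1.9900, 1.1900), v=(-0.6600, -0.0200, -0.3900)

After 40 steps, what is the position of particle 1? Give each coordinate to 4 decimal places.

step 0: x0=(0.1500, 1.7400, -1.9300) x1=(1.4600, -1.7300, -0.7900) x2=(-1.9200, 1.9900, 1.1900)
step 1: x0=(0.1339, 1.7499, -1.9086) x1=(1.4591, -1.7077, -0.8102) x2=(-1.9352, 1.9895, 1.1810)
step 2: x0=(0.1179, 1.7597, -1.8873) x1=(1.4581, -1.6853, -0.8305) x2=(-1.9504, 1.9891, 1.1721)
step 3: x0=(0.1018, 1.7695, -1.8659) x1=(1.4572, -1.6629, -0.8507) x2=(-1.9656, 1.9886, 1.1631)
step 4: x0=(0.0859, 1.7793, -1.8446) x1=(1.4562, -1.6405, -0.8710) x2=(-1.9808, 1.9881, 1.1542)
step 5: x0=(0.0699, 1.7890, -1.8233) x1=(1.4552, -1.6181, -0.8912) x2=(-1.9960, 1.9876, 1.1453)
step 6: x0=(0.0540, 1.7987, -1.8021) x1=(1.4542, -1.5956, -0.9115) x2=(-2.0112, 1.9872, 1.1364)
step 7: x0=(0.0381, 1.8084, -1.7808) x1=(1.4532, -1.5732, -0.9317) x2=(-2.0264, 1.9867, 1.1275)
step 8: x0=(0.0223, 1.8180, -1.7596) x1=(1.4522, -1.5506, -0.9520) x2=(-2.0416, 1.9862, 1.1186)
step 9: x0=(0.0065, 1.8276, -1.7384) x1=(1.4511, -1.5281, -0.9722) x2=(-2.0568, 1.9857, 1.1097)
step 10: x0=(-0.0093, 1.8372, -1.7172) x1=(1.4500, -1.5055, -0.9925) x2=(-2.0720, 1.9852, 1.1008)
step 11: x0=(-0.0250, 1.8467, -1.6961) x1=(1.4490, -1.4829, -1.0127) x2=(-2.0873, 1.9847, 1.0920)
step 12: x0=(-0.0407, 1.8562, -1.6750) x1=(1.4479, -1.4603, -1.0330) x2=(-2.1025, 1.9842, 1.0831)
step 13: x0=(-0.0563, 1.8657, -1.6539) x1=(1.4467, -1.4376, -1.0532) x2=(-2.1177, 1.9837, 1.0743)
step 14: x0=(-0.0719, 1.8751, -1.6328) x1=(1.4456, -1.4149, -1.0735) x2=(-2.1330, 1.9832, 1.0655)
step 15: x0=(-0.0875, 1.8845, -1.6118) x1=(1.4445, -1.3922, -1.0937) x2=(-2.1482, 1.9826, 1.0567)
step 16: x0=(-0.1030, 1.8938, -1.5908) x1=(1.4433, -1.3695, -1.1140) x2=(-2.1635, 1.9821, 1.0479)
step 17: x0=(-0.1184, 1.9031, -1.5699) x1=(1.4421, -1.3467, -1.1342) x2=(-2.1788, 1.9816, 1.0391)
step 18: x0=(-0.1339, 1.9124, -1.5489) x1=(1.4409, -1.3239, -1.1545) x2=(-2.1940, 1.9810, 1.0303)
step 19: x0=(-0.1492, 1.9216, -1.5280) x1=(1.4397, -1.3011, -1.1747) x2=(-2.2093, 1.9805, 1.0216)
step 20: x0=(-0.1646, 1.9308, -1.5072) x1=(1.4384, -1.2782, -1.1950) x2=(-2.2246, 1.9800, 1.0128)
step 21: x0=(-0.1798, 1.9400, -1.4863) x1=(1.4372, -1.2553, -1.2152) x2=(-2.2399, 1.9794, 1.0041)
step 22: x0=(-0.1950, 1.9491, -1.4655) x1=(1.4359, -1.2324, -1.2355) x2=(-2.2552, 1.9789, 0.9954)
step 23: x0=(-0.2102, 1.9582, -1.4448) x1=(1.4346, -1.2094, -1.2557) x2=(-2.2705, 1.9783, 0.9867)
step 24: x0=(-0.2253, 1.9673, -1.4241) x1=(1.4333, -1.1864, -1.2759) x2=(-2.2859, 1.9778, 0.9780)
step 25: x0=(-0.2404, 1.9763, -1.4034) x1=(1.4319, -1.1634, -1.2962) x2=(-2.3012, 1.9772, 0.9693)
step 26: x0=(-0.2554, 1.9853, -1.3827) x1=(1.4306, -1.1404, -1.3164) x2=(-2.3165, 1.9766, 0.9606)
step 27: x0=(-0.2704, 1.9942, -1.3621) x1=(1.4292, -1.1173, -1.3366) x2=(-2.3319, 1.9761, 0.9520)
step 28: x0=(-0.2853, 2.0031, -1.3416) x1=(1.4278, -1.0942, -1.3568) x2=(-2.3473, 1.9755, 0.9434)
step 29: x0=(-0.3001, 2.0120, -1.3210) x1=(1.4264, -1.0711, -1.3770) x2=(-2.3626, 1.9749, 0.9347)
step 30: x0=(-0.3149, 2.0208, -1.3006) x1=(1.4249, -1.0479, -1.3972) x2=(-2.3780, 1.9743, 0.9261)
step 31: x0=(-0.3297, 2.0296, -1.2801) x1=(1.4235, -1.0248, -1.4174) x2=(-2.3934, 1.9737, 0.9175)
step 32: x0=(-0.3443, 2.0384, -1.2597) x1=(1.4220, -1.0015, -1.4376) x2=(-2.4088, 1.9731, 0.9089)
step 33: x0=(-0.3589, 2.0471, -1.2394) x1=(1.4205, -0.9783, -1.4578) x2=(-2.4242, 1.9725, 0.9004)
step 34: x0=(-0.3735, 2.0558, -1.2191) x1=(1.4189, -0.9550, -1.4780) x2=(-2.4397, 1.9719, 0.8918)
step 35: x0=(-0.3880, 2.0645, -1.1988) x1=(1.4174, -0.9317, -1.4982) x2=(-2.4551, 1.9713, 0.8833)
step 36: x0=(-0.4024, 2.0731, -1.1786) x1=(1.4158, -0.9084, -1.5183) x2=(-2.4706, 1.9707, 0.8748)
step 37: x0=(-0.4167, 2.0817, -1.1584) x1=(1.4142, -0.8850, -1.5385) x2=(-2.4860, 1.9701, 0.8663)
step 38: x0=(-0.4310, 2.0903, -1.1383) x1=(1.4126, -0.8617, -1.5586) x2=(-2.5015, 1.9694, 0.8578)
step 39: x0=(-0.4453, 2.0988, -1.1182) x1=(1.4110, -0.8382, -1.5788) x2=(-2.5170, 1.9688, 0.8493)
step 40: x0=(-0.4594, 2.1073, -1.0982) x1=(1.4093, -0.8148, -1.5989) x2=(-2.5325, 1.9682, 0.8408)

(1.4093, -0.8148, -1.5989)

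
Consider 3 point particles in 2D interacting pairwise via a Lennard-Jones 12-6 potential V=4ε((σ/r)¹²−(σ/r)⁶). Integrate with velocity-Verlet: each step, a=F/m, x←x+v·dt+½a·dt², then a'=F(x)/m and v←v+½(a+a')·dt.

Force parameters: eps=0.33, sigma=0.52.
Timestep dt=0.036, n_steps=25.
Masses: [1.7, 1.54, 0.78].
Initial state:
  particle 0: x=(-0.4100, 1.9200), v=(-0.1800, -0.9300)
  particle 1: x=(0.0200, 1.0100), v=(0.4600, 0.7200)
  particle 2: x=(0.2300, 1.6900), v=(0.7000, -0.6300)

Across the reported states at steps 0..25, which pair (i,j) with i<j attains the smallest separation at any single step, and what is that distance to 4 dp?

step 0: x0=(-0.4100, 1.9200) x1=(0.0200, 1.0100) x2=(0.2300, 1.6900)
step 1: x0=(-0.4160, 1.8863) x1=(0.0367, 1.0364) x2=(0.2538, 1.6668)
step 2: x0=(-0.4210, 1.8522) x1=(0.0537, 1.0642) x2=(0.2749, 1.6419)
step 3: x0=(-0.4251, 1.8176) x1=(0.0710, 1.0932) x2=(0.2935, 1.6154)
step 4: x0=(-0.4283, 1.7827) x1=(0.0876, 1.1213) x2=(0.3116, 1.5917)
step 5: x0=(-0.4308, 1.7473) x1=(0.0987, 1.1385) x2=(0.3388, 1.5903)
step 6: x0=(-0.4324, 1.7114) x1=(0.1013, 1.1409) x2=(0.3809, 1.6193)
step 7: x0=(-0.4332, 1.6751) x1=(0.1020, 1.1411) x2=(0.4251, 1.6536)
step 8: x0=(-0.4332, 1.6383) x1=(0.1026, 1.1426) x2=(0.4677, 1.6863)
step 9: x0=(-0.4325, 1.6010) x1=(0.1033, 1.1457) x2=(0.5083, 1.7170)
step 10: x0=(-0.4308, 1.5631) x1=(0.1039, 1.1504) x2=(0.5475, 1.7459)
step 11: x0=(-0.4282, 1.5246) x1=(0.1039, 1.1565) x2=(0.5854, 1.7735)
step 12: x0=(-0.4245, 1.4854) x1=(0.1033, 1.1637) x2=(0.6223, 1.8001)
step 13: x0=(-0.4199, 1.4457) x1=(0.1020, 1.1719) x2=(0.6586, 1.8259)
step 14: x0=(-0.4150, 1.4059) x1=(0.1007, 1.1805) x2=(0.6944, 1.8512)
step 15: x0=(-0.4116, 1.3667) x1=(0.1012, 1.1886) x2=(0.7297, 1.8761)
step 16: x0=(-0.4126, 1.3291) x1=(0.1067, 1.1951) x2=(0.7647, 1.9007)
step 17: x0=(-0.4195, 1.2931) x1=(0.1190, 1.2001) x2=(0.7995, 1.9250)
step 18: x0=(-0.4304, 1.2578) x1=(0.1356, 1.2044) x2=(0.8341, 1.9491)
step 19: x0=(-0.4423, 1.2225) x1=(0.1536, 1.2086) x2=(0.8684, 1.9730)
step 20: x0=(-0.4537, 1.1873) x1=(0.1709, 1.2129) x2=(0.9027, 1.9968)
step 21: x0=(-0.4640, 1.1520) x1=(0.1872, 1.2173) x2=(0.9368, 2.0205)
step 22: x0=(-0.4732, 1.1170) x1=(0.2022, 1.2216) x2=(0.9709, 2.0441)
step 23: x0=(-0.4813, 1.0820) x1=(0.2161, 1.2257) x2=(1.0049, 2.0676)
step 24: x0=(-0.4885, 1.0473) x1=(0.2291, 1.2297) x2=(1.0388, 2.0910)
step 25: x0=(-0.4950, 1.0127) x1=(0.2413, 1.2335) x2=(1.0726, 2.1144)

pair (1,2), distance 0.5116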